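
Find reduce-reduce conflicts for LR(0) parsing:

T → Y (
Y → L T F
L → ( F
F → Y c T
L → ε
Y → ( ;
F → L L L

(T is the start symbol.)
Yes — I13: [F → L L L .] vs [L → .]

A reduce-reduce conflict occurs when an LR(0) state has two complete items [A → α .] and [B → β .] — both call for a reduction, and with no lookahead the parser cannot choose between them.

Augment with T' → T and build the canonical LR(0) collection (I0 = CLOSURE({[T' → . T]}), then GOTO on every symbol after a dot until no new states appear). It has 16 states:
  I0: { [L → . ( F], [L → .], [T → . Y (], [T' → . T], [Y → . ( ;], [Y → . L T F] }  — shift, reduce
  I1: { [F → . L L L], [F → . Y c T], [L → ( . F], [L → . ( F], [L → .], [Y → ( . ;], [Y → . ( ;], [Y → . L T F] }  — shift, reduce
  I2: { [L → . ( F], [L → .], [T → . Y (], [Y → . ( ;], [Y → . L T F], [Y → L . T F] }  — shift, reduce
  I3: { [T' → T .] }  — accept
  I4: { [T → Y . (] }  — shift
  I5: { [T → Y ( .] }  — reduce
  I6: { [F → . L L L], [F → . Y c T], [L → . ( F], [L → .], [Y → . ( ;], [Y → . L T F], [Y → L T . F] }  — shift, reduce
  I7: { [Y → L T F .] }  — reduce
  I8: { [F → L . L L], [L → . ( F], [L → .], [T → . Y (], [Y → . ( ;], [Y → . L T F], [Y → L . T F] }  — shift, reduce
  I9: { [F → Y . c T] }  — shift
  I10: { [F → Y c . T], [L → . ( F], [L → .], [T → . Y (], [Y → . ( ;], [Y → . L T F] }  — shift, reduce
  I11: { [F → Y c T .] }  — reduce
  I12: { [F → L L . L], [L → . ( F], [L → .], [T → . Y (], [Y → . ( ;], [Y → . L T F], [Y → L . T F] }  — shift, reduce
  I13: { [F → L L L .], [L → . ( F], [L → .], [T → . Y (], [Y → . ( ;], [Y → . L T F], [Y → L . T F] }  — shift, 2 reduces
  I14: { [Y → ( ; .] }  — reduce
  I15: { [L → ( F .] }  — reduce

I13 contains complete items [F → L L L .], [L → .] — reduce-reduce conflict.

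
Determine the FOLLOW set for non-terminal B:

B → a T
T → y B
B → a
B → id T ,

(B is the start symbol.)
{ $, ',' }

To compute FOLLOW(B), find every occurrence of B on a right-hand side N → α B β: add FIRST(β) \ {ε}, and if β is empty or nullable also add FOLLOW(N). Iterate to a fixed point.

B is the start symbol, so $ ∈ FOLLOW(B).
In T → y B: B is at the end, add FOLLOW(T)

The FOLLOW sets referred to above (computed the same way, to a fixed point):
  FOLLOW(T) = { $, ',' }

Taking the union: FOLLOW(B) = { $, ',' }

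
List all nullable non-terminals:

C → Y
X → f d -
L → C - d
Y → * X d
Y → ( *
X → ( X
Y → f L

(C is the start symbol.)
None

There are no ε-productions, so no non-terminal can derive ε.
No non-terminals are nullable.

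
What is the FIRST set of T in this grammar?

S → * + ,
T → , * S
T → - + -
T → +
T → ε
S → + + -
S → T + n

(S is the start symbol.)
{ '+', ',', '-', ε }

To compute FIRST(T), examine every production with T on the left-hand side, reading each right-hand side left to right until a non-nullable symbol is reached.

From T → , * S:
  - ',' is a terminal: add ',' and stop
From T → - + -:
  - '-' is a terminal: add '-' and stop
From T → +:
  - '+' is a terminal: add '+' and stop
From T → ε:
  - ε-production, so ε ∈ FIRST(T)

Collecting: FIRST(T) = { '+', ',', '-', ε }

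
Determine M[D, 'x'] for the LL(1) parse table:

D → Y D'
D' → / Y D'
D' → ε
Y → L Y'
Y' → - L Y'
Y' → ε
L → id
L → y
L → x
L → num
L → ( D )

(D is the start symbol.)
To find M[D, 'x'], we find productions for D where 'x' is in the predict set (PREDICT(N → α) = (FIRST(α) \ {ε}) ∪ (FOLLOW(N) if α ⇒* ε)).

Relevant sets:
  FIRST(Y) = { '(', 'id', 'num', 'x', 'y' }

D → Y D': PREDICT = { '(', 'id', 'num', 'x', 'y' }
  'x' is in predict set, so this production goes in M[D, 'x']

M[D, 'x'] = D → Y D'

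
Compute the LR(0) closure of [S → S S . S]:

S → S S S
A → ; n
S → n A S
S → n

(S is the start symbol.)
{ [S → . S S S], [S → . n A S], [S → . n], [S → S S . S] }

To compute CLOSURE, for each item [A → α.Bβ] where B is a non-terminal, add [B → .γ] for all productions B → γ; repeat for the newly added items until nothing changes.

Start with: [S → S S . S]
  [S → S S . S] has the dot before S: add [S → . S S S], [S → . n A S], [S → . n]
No further items can be added.

CLOSURE = { [S → . S S S], [S → . n A S], [S → . n], [S → S S . S] }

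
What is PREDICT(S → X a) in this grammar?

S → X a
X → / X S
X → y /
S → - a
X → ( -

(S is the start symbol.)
PREDICT(S → X a) = (FIRST(RHS) \ {ε}) ∪ (FOLLOW(S) if ε ∈ FIRST(RHS), i.e. RHS ⇒* ε)
FIRST(X) = { '(', '/', 'y' }
FIRST(X a) = { '(', '/', 'y' }
ε ∉ FIRST(X a), so FOLLOW(S) is not added.
PREDICT(S → X a) = { '(', '/', 'y' }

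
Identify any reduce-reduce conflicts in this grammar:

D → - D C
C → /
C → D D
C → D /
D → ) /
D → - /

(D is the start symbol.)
Augment with D' → D and build the canonical LR(0) collection (I0 = CLOSURE({[D' → . D]}), then GOTO on every symbol after a dot until no new states appear). It has 12 states:
  I0: { [D → . ) /], [D → . - /], [D → . - D C], [D' → . D] }  — shift
  I1: { [D → ) . /] }  — shift
  I2: { [D → - . /], [D → - . D C], [D → . ) /], [D → . - /], [D → . - D C] }  — shift
  I3: { [D' → D .] }  — accept
  I4: { [D → - / .] }  — reduce
  I5: { [C → . /], [C → . D /], [C → . D D], [D → - D . C], [D → . ) /], [D → . - /], [D → . - D C] }  — shift
  I6: { [C → / .] }  — reduce
  I7: { [D → - D C .] }  — reduce
  I8: { [C → D . /], [C → D . D], [D → . ) /], [D → . - /], [D → . - D C] }  — shift
  I9: { [C → D / .] }  — reduce
  I10: { [C → D D .] }  — reduce
  I11: { [D → ) / .] }  — reduce

No state contains more than one complete item.

Answer: No reduce-reduce conflicts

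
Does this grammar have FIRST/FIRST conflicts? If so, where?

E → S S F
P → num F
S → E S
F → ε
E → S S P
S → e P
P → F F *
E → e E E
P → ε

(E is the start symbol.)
Yes. E → S S F / E → S S P on { 'e' }; E → S S F / E → e E E on { 'e' }; E → S S P / E → e E E on { 'e' }; S → E S / S → e P on { 'e' }

A FIRST/FIRST conflict occurs when two productions N → α and N → β for the same non-terminal have FIRST(α) ∩ FIRST(β) ≠ ∅ (with ε ∈ FIRST of a nullable right-hand side, so two nullable alternatives also conflict).

FIRST sets of the non-terminals at (or reachable through a nullable prefix from) the front of some alternative:
  FIRST(S) = { 'e' }
  FIRST(F) = { ε }
  FIRST(E) = { 'e' }

Productions for E:
  E → S S F: FIRST = { 'e' }
  E → S S P: FIRST = { 'e' }
  E → e E E: FIRST = { 'e' }
Productions for P:
  P → num F: FIRST = { 'num' }
  P → F F *: FIRST = { '*' }
  P → ε: FIRST = { ε }
Productions for S:
  S → E S: FIRST = { 'e' }
  S → e P: FIRST = { 'e' }
F has only one production, so no FIRST/FIRST conflict is possible there.

Conflict for E: E → S S F and E → S S P
  Overlap: { 'e' }
Conflict for E: E → S S F and E → e E E
  Overlap: { 'e' }
Conflict for E: E → S S P and E → e E E
  Overlap: { 'e' }
Conflict for S: S → E S and S → e P
  Overlap: { 'e' }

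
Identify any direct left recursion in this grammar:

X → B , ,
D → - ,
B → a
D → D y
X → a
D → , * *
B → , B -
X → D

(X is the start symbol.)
Yes, D is left-recursive

X → B , ,: starts with B
D → - ,: starts with '-'
B → a: starts with a
D → D y: LEFT RECURSIVE (starts with D)
X → a: starts with a
D → , * *: starts with ','
B → , B -: starts with ','
X → D: starts with D

The grammar has direct left recursion on: D.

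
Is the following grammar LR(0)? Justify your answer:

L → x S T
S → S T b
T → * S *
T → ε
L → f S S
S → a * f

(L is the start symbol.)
Augment with L' → L and build the canonical LR(0) collection (I0 = CLOSURE({[L' → . L]}), then GOTO on every symbol after a dot until no new states appear). It has 16 states:
  I0: { [L → . f S S], [L → . x S T], [L' → . L] }  — shift
  I1: { [L' → L .] }  — accept
  I2: { [L → f . S S], [S → . S T b], [S → . a * f] }  — shift
  I3: { [L → x . S T], [S → . S T b], [S → . a * f] }  — shift
  I4: { [L → x S . T], [S → S . T b], [T → . * S *], [T → .] }  — shift, reduce
  I5: { [S → a . * f] }  — shift
  I6: { [S → a * . f] }  — shift
  I7: { [S → a * f .] }  — reduce
  I8: { [S → . S T b], [S → . a * f], [T → * . S *] }  — shift
  I9: { [L → x S T .], [S → S T . b] }  — shift, reduce
  I10: { [S → S T b .] }  — reduce
  I11: { [S → S . T b], [T → * S . *], [T → . * S *], [T → .] }  — shift, reduce
  I12: { [S → . S T b], [S → . a * f], [T → * . S *], [T → * S * .] }  — shift, reduce
  I13: { [S → S T . b] }  — shift
  I14: { [L → f S . S], [S → . S T b], [S → . a * f], [S → S . T b], [T → . * S *], [T → .] }  — shift, reduce
  I15: { [L → f S S .], [S → S . T b], [T → . * S *], [T → .] }  — shift, 2 reduces

Conflict in state I4:
  Shift-reduce conflict between [T → .] and [T → . * S *]
So the grammar is NOT LR(0).

Answer: No. Shift-reduce conflict between [T → .] and [T → . * S *]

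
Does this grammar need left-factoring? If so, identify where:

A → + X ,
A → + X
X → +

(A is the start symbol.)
Left-factoring is needed when two productions for the same non-terminal
share a common prefix on the right-hand side.

Productions for A:
  A → + X ,
  A → + X

Found common prefix '+ X' in productions for A

Answer: Yes, A has productions with common prefix '+ X'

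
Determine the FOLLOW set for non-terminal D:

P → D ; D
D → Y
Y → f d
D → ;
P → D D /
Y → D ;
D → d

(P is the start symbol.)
{ $, '/', ';', 'd', 'f' }

To compute FOLLOW(D), find every occurrence of D on a right-hand side N → α D β: add FIRST(β) \ {ε}, and if β is empty or nullable also add FOLLOW(N). Iterate to a fixed point.

In P → D ; D: D is followed by ';' D, add FIRST(';' D) \ {ε} = { ';' }
In P → D ; D: D is at the end, add FOLLOW(P)
In P → D D /: D is followed by D '/', add FIRST(D '/') \ {ε} = { ';', 'd', 'f' }
In P → D D /: D is followed by '/', add FIRST('/') \ {ε} = { '/' }
In Y → D ;: D is followed by ';', add FIRST(';') \ {ε} = { ';' }

The FOLLOW sets referred to above (computed the same way, to a fixed point):
  FOLLOW(P) = { $ }

Taking the union: FOLLOW(D) = { $, '/', ';', 'd', 'f' }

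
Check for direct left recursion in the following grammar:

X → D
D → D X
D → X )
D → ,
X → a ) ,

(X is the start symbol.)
Direct left recursion occurs when N → N α for some non-terminal N (the right-hand side begins with the left-hand side itself).

X → D: starts with D
D → D X: LEFT RECURSIVE (starts with D)
D → X ): starts with X
D → ,: starts with ','
X → a ) ,: starts with a

The grammar has direct left recursion on: D.

Answer: Yes, D is left-recursive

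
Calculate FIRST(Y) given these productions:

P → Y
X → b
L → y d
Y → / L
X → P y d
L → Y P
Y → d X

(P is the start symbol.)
To compute FIRST(Y), examine every production with Y on the left-hand side, reading each right-hand side left to right until a non-nullable symbol is reached.

From Y → / L:
  - '/' is a terminal: add '/' and stop
From Y → d X:
  - d is a terminal: add 'd' and stop

Collecting: FIRST(Y) = { '/', 'd' }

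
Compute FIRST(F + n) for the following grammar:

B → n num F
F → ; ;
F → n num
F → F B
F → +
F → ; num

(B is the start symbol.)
FIRST sets of the non-terminals involved (from the grammar, by fixed-point iteration):
  FIRST(F) = { '+', ';', 'n' }

To compute FIRST(F + n), process the symbols left to right:
Symbol F is a non-terminal. Add FIRST(F) \ {ε} = { '+', ';', 'n' }
F is not nullable (ε ∉ FIRST(F)), so stop here.
FIRST(F + n) = { '+', ';', 'n' }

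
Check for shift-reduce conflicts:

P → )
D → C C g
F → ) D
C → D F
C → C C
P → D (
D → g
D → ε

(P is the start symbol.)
Yes — I0: [D → .] vs [D → . g]; I2: [D → .] vs [D → . g]; I7: [D → .] vs [D → . g]; I9: [F → ) D .] vs [F → . ) D]; I10: [C → C C .] vs [D → C C . g]

Augment with P' → P and build the canonical LR(0) collection (I0 = CLOSURE({[P' → . P]}), then GOTO on every symbol after a dot until no new states appear). It has 13 states:
  I0: { [C → . C C], [C → . D F], [D → . C C g], [D → . g], [D → .], [P → . )], [P → . D (], [P' → . P] }  — shift, reduce
  I1: { [P → ) .] }  — reduce
  I2: { [C → . C C], [C → . D F], [C → C . C], [D → . C C g], [D → . g], [D → .], [D → C . C g] }  — shift, reduce
  I3: { [C → D . F], [F → . ) D], [P → D . (] }  — shift
  I4: { [P' → P .] }  — accept
  I5: { [D → g .] }  — reduce
  I6: { [P → D ( .] }  — reduce
  I7: { [C → . C C], [C → . D F], [D → . C C g], [D → . g], [D → .], [F → ) . D] }  — shift, reduce
  I8: { [C → D F .] }  — reduce
  I9: { [C → D . F], [F → ) D .], [F → . ) D] }  — shift, reduce
  I10: { [C → . C C], [C → . D F], [C → C . C], [C → C C .], [D → . C C g], [D → . g], [D → .], [D → C . C g], [D → C C . g] }  — shift, 2 reduces
  I11: { [C → D . F], [F → . ) D] }  — shift
  I12: { [D → C C g .], [D → g .] }  — 2 reduces

I0 contains reduce item [D → .] and shift items [D → . g], [P → . )] — shift-reduce conflict.
I2 contains reduce item [D → .] and shift item [D → . g] — shift-reduce conflict.
I7 contains reduce item [D → .] and shift item [D → . g] — shift-reduce conflict.
I9 contains reduce item [F → ) D .] and shift item [F → . ) D] — shift-reduce conflict.
I10 contains reduce items [C → C C .], [D → .] and shift items [D → C C . g], [D → . g] — shift-reduce conflict.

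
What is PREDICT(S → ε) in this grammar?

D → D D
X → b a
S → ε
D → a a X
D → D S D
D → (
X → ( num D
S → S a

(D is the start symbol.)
{ '(', 'a' }

PREDICT(S → ε) = (FIRST(RHS) \ {ε}) ∪ (FOLLOW(S) if ε ∈ FIRST(RHS), i.e. RHS ⇒* ε)
The right-hand side is ε (FIRST(ε) = { ε }), so the predict set is FOLLOW(S) = { '(', 'a' }
PREDICT(S → ε) = { '(', 'a' }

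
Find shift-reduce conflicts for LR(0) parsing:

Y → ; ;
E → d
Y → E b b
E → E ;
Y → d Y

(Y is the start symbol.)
Yes — I4: [E → d .] vs [E → . d]

A shift-reduce conflict occurs when an LR(0) state has both:
  - a complete (reduce) item [A → α .] (dot at the end), and
  - a shift item [B → β . c γ] (dot before a terminal).

Augment with Y' → Y and build the canonical LR(0) collection (I0 = CLOSURE({[Y' → . Y]}), then GOTO on every symbol after a dot until no new states appear). It has 10 states:
  I0: { [E → . E ;], [E → . d], [Y → . ; ;], [Y → . E b b], [Y → . d Y], [Y' → . Y] }  — shift
  I1: { [Y → ; . ;] }  — shift
  I2: { [E → E . ;], [Y → E . b b] }  — shift
  I3: { [Y' → Y .] }  — accept
  I4: { [E → . E ;], [E → . d], [E → d .], [Y → . ; ;], [Y → . E b b], [Y → . d Y], [Y → d . Y] }  — shift, reduce
  I5: { [Y → d Y .] }  — reduce
  I6: { [E → E ; .] }  — reduce
  I7: { [Y → E b . b] }  — shift
  I8: { [Y → E b b .] }  — reduce
  I9: { [Y → ; ; .] }  — reduce

I4 contains reduce item [E → d .] and shift items [E → . d], [Y → . ; ;], [Y → . d Y] — shift-reduce conflict.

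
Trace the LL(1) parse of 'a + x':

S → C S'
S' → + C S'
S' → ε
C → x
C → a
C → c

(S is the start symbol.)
LL(1) parsing maintains a stack (initially the start symbol over $) and the input. At each step: if the stack top is a terminal, match it against the current input token; if it is a non-terminal N, replace it with the RHS of M[N, lookahead] (the unique production whose predict set contains the lookahead).

Stack is shown with the top on the left.

Stack     Input    Action
-------------------------
S $       a + x $  output S → C S'
C S' $    a + x $  output C → a
a S' $    a + x $  match 'a'
S' $      + x $    output S' → + C S'
+ C S' $  + x $    match '+'
C S' $    x $      output C → x
x S' $    x $      match 'x'
S' $      $        output S' → ε
$         $        accept

The string is accepted.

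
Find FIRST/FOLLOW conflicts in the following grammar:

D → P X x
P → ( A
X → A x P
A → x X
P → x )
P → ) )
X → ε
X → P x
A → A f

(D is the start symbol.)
Nullable non-terminals: X.
FIRST sets used below: FIRST(A) = { 'x' }, FIRST(P) = { '(', ')', 'x' }

X: nullable alternative(s) X → ε; FOLLOW(X) = { '(', ')', 'f', 'x' }
  X → A x P: FIRST \ {ε} = { 'x' } — overlaps FOLLOW(X) on { 'x' }: CONFLICT
  X → ε: FIRST \ {ε} = { } — this is the only nullable alternative, skip
  X → P x: FIRST \ {ε} = { '(', ')', 'x' } — overlaps FOLLOW(X) on { '(', ')', 'x' }: CONFLICT

A, D, P have no nullable alternative, so no FIRST/FOLLOW check is needed there.

So the grammar has 2 FIRST/FOLLOW conflicts (marked CONFLICT above).

Answer: Yes. X → A x P with FOLLOW(X) on { 'x' }; X → P x with FOLLOW(X) on { '(', ')', 'x' }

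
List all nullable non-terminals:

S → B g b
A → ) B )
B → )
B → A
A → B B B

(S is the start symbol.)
A non-terminal is nullable if it can derive ε (the empty string): either it has an ε-production, or it has a production whose right-hand side consists entirely of nullable non-terminals.

There are no ε-productions, so no non-terminal can derive ε.
No non-terminals are nullable.

Answer: None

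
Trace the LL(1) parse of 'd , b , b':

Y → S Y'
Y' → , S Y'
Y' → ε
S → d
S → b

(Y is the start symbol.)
Stack is shown with the top on the left.

Stack     Input        Action
-----------------------------
Y $       d , b , b $  output Y → S Y'
S Y' $    d , b , b $  output S → d
d Y' $    d , b , b $  match 'd'
Y' $      , b , b $    output Y' → , S Y'
, S Y' $  , b , b $    match ','
S Y' $    b , b $      output S → b
b Y' $    b , b $      match 'b'
Y' $      , b $        output Y' → , S Y'
, S Y' $  , b $        match ','
S Y' $    b $          output S → b
b Y' $    b $          match 'b'
Y' $      $            output Y' → ε
$         $            accept

The string is accepted.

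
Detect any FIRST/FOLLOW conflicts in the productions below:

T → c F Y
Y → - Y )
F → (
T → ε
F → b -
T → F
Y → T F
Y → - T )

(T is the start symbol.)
Nullable non-terminals: T.
FIRST sets used below: FIRST(F) = { '(', 'b' }

T: nullable alternative(s) T → ε; FOLLOW(T) = { $, '(', ')', 'b' }
  T → c F Y: FIRST \ {ε} = { 'c' } — disjoint from FOLLOW(T)
  T → ε: FIRST \ {ε} = { } — this is the only nullable alternative, skip
  T → F: FIRST \ {ε} = { '(', 'b' } — overlaps FOLLOW(T) on { '(', 'b' }: CONFLICT

F, Y have no nullable alternative, so no FIRST/FOLLOW check is needed there.

So the grammar has 1 FIRST/FOLLOW conflict (marked CONFLICT above).

Answer: Yes. T → F with FOLLOW(T) on { '(', 'b' }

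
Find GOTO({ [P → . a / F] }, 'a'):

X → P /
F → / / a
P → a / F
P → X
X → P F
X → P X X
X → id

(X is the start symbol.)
{ [P → a . / F] }

GOTO(I, 'a') = CLOSURE({ [A → αX.β] : [A → α.Xβ] ∈ I, X = 'a' })

Items with dot before 'a', with the dot advanced:
  [P → . a / F] → [P → a . / F]
Closure adds nothing (no advanced item has the dot before a non-terminal).

GOTO = { [P → a . / F] }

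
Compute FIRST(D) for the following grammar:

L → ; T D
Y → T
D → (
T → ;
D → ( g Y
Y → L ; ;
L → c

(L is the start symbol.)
{ '(' }

To compute FIRST(D), examine every production with D on the left-hand side, reading each right-hand side left to right until a non-nullable symbol is reached.

From D → (:
  - '(' is a terminal: add '(' and stop
From D → ( g Y:
  - '(' is a terminal: add '(' and stop

Collecting: FIRST(D) = { '(' }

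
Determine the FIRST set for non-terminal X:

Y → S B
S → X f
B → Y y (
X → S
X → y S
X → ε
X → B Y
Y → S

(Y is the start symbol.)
FIRST sets of the other non-terminals involved (by the same procedure, iterated to a fixed point):
  FIRST(S) = { 'f', 'y' }
  FIRST(B) = { 'f', 'y' }

From X → S:
  - S is a non-terminal: add FIRST(S) \ {ε} = { 'f', 'y' }
    S is not nullable, so stop
From X → y S:
  - y is a terminal: add 'y' and stop
From X → ε:
  - ε-production, so ε ∈ FIRST(X)
From X → B Y:
  - B is a non-terminal: add FIRST(B) \ {ε} = { 'f', 'y' }
    B is not nullable, so stop

Collecting: FIRST(X) = { 'f', 'y', ε }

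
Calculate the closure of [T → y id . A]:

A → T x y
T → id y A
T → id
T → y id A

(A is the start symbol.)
Start with: [T → y id . A]
  [T → y id . A] has the dot before A: add [A → . T x y]
  [A → . T x y] has the dot before T: add [T → . id y A], [T → . id], [T → . y id A]
No further items can be added.

CLOSURE = { [A → . T x y], [T → . id y A], [T → . id], [T → . y id A], [T → y id . A] }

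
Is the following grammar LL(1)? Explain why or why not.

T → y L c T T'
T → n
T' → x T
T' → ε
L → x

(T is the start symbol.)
No. Predict set conflict for T': { 'x' }

A grammar is LL(1) if for each non-terminal N with multiple productions, the predict sets of those productions are pairwise disjoint, where PREDICT(N → α) = (FIRST(α) \ {ε}) ∪ (FOLLOW(N) if α ⇒* ε).

Relevant sets:
  FOLLOW(T') = { $, 'x' }

For T:
  PREDICT(T → y L c T T') = { 'y' }
  PREDICT(T → n) = { 'n' }
For T':
  PREDICT(T' → x T) = { 'x' }
  PREDICT(T' → ε) = { $, 'x' }
L has a single production, so nothing to check there.

Conflict found: Predict set conflict for T': { 'x' }
The grammar is NOT LL(1).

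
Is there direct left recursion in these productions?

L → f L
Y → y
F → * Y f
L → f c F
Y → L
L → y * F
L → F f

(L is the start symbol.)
No direct left recursion

Direct left recursion occurs when N → N α for some non-terminal N (the right-hand side begins with the left-hand side itself).

L → f L: starts with f
Y → y: starts with y
F → * Y f: starts with '*'
L → f c F: starts with f
Y → L: starts with L
L → y * F: starts with y
L → F f: starts with F

No direct left recursion found.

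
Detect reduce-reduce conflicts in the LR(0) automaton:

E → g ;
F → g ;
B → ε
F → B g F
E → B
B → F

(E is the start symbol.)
Yes — I5: [E → g ; .] vs [F → g ; .]; I8: [B → F .] vs [F → B g F .]

Augment with E' → E and build the canonical LR(0) collection (I0 = CLOSURE({[E' → . E]}), then GOTO on every symbol after a dot until no new states appear). It has 11 states:
  I0: { [B → . F], [B → .], [E → . B], [E → . g ;], [E' → . E], [F → . B g F], [F → . g ;] }  — shift, reduce
  I1: { [E → B .], [F → B . g F] }  — shift, reduce
  I2: { [E' → E .] }  — accept
  I3: { [B → F .] }  — reduce
  I4: { [E → g . ;], [F → g . ;] }  — shift
  I5: { [E → g ; .], [F → g ; .] }  — 2 reduces
  I6: { [B → . F], [B → .], [F → . B g F], [F → . g ;], [F → B g . F] }  — shift, reduce
  I7: { [F → B . g F] }  — shift
  I8: { [B → F .], [F → B g F .] }  — 2 reduces
  I9: { [F → g . ;] }  — shift
  I10: { [F → g ; .] }  — reduce

I5 contains complete items [E → g ; .], [F → g ; .] — reduce-reduce conflict.
I8 contains complete items [B → F .], [F → B g F .] — reduce-reduce conflict.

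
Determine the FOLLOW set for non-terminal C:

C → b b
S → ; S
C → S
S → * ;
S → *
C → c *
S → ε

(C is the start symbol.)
C is the start symbol, so $ ∈ FOLLOW(C).
C does not occur on any right-hand side.

Taking the union: FOLLOW(C) = { $ }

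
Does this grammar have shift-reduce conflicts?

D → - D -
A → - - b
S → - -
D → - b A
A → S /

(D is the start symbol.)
A shift-reduce conflict occurs when an LR(0) state has both:
  - a complete (reduce) item [A → α .] (dot at the end), and
  - a shift item [B → β . c γ] (dot before a terminal).

Augment with D' → D and build the canonical LR(0) collection (I0 = CLOSURE({[D' → . D]}), then GOTO on every symbol after a dot until no new states appear). It has 12 states:
  I0: { [D → . - D -], [D → . - b A], [D' → . D] }  — shift
  I1: { [D → - . D -], [D → - . b A], [D → . - D -], [D → . - b A] }  — shift
  I2: { [D' → D .] }  — accept
  I3: { [D → - D . -] }  — shift
  I4: { [A → . - - b], [A → . S /], [D → - b . A], [S → . - -] }  — shift
  I5: { [A → - . - b], [S → - . -] }  — shift
  I6: { [D → - b A .] }  — reduce
  I7: { [A → S . /] }  — shift
  I8: { [A → S / .] }  — reduce
  I9: { [A → - - . b], [S → - - .] }  — shift, reduce
  I10: { [A → - - b .] }  — reduce
  I11: { [D → - D - .] }  — reduce

I9 contains reduce item [S → - - .] and shift item [A → - - . b] — shift-reduce conflict.

Answer: Yes — I9: [S → - - .] vs [A → - - . b]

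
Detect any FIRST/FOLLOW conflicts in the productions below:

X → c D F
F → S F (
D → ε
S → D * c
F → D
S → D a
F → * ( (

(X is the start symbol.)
No FIRST/FOLLOW conflicts.

Nullable non-terminals: D, F.
FIRST sets used below: FIRST(S) = { '*', 'a' }, FIRST(D) = { ε }
D has a nullable alternative but only one production, so nothing to check.

F: nullable alternative(s) F → D; FOLLOW(F) = { $, '(' }
  F → S F (: FIRST \ {ε} = { '*', 'a' } — disjoint from FOLLOW(F)
  F → D: FIRST \ {ε} = { } — this is the only nullable alternative, skip
  F → * ( (: FIRST \ {ε} = { '*' } — disjoint from FOLLOW(F)

S, X have no nullable alternative, so no FIRST/FOLLOW check is needed there.

No FIRST/FOLLOW conflicts found.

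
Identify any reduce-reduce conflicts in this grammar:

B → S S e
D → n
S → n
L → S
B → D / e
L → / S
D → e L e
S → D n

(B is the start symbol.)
Yes — I5: [D → n .] vs [S → n .]

Augment with B' → B and build the canonical LR(0) collection (I0 = CLOSURE({[B' → . B]}), then GOTO on every symbol after a dot until no new states appear). It has 17 states:
  I0: { [B → . D / e], [B → . S S e], [B' → . B], [D → . e L e], [D → . n], [S → . D n], [S → . n] }  — shift
  I1: { [B' → B .] }  — accept
  I2: { [B → D . / e], [S → D . n] }  — shift
  I3: { [B → S . S e], [D → . e L e], [D → . n], [S → . D n], [S → . n] }  — shift
  I4: { [D → . e L e], [D → . n], [D → e . L e], [L → . / S], [L → . S], [S → . D n], [S → . n] }  — shift
  I5: { [D → n .], [S → n .] }  — 2 reduces
  I6: { [D → . e L e], [D → . n], [L → / . S], [S → . D n], [S → . n] }  — shift
  I7: { [S → D . n] }  — shift
  I8: { [D → e L . e] }  — shift
  I9: { [L → S .] }  — reduce
  I10: { [D → e L e .] }  — reduce
  I11: { [S → D n .] }  — reduce
  I12: { [L → / S .] }  — reduce
  I13: { [B → S S . e] }  — shift
  I14: { [B → S S e .] }  — reduce
  I15: { [B → D / . e] }  — shift
  I16: { [B → D / e .] }  — reduce

I5 contains complete items [D → n .], [S → n .] — reduce-reduce conflict.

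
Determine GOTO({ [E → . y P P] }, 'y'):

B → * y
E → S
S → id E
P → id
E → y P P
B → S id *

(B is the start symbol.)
GOTO(I, 'y') = CLOSURE({ [A → αX.β] : [A → α.Xβ] ∈ I, X = 'y' })

Items with dot before 'y', with the dot advanced:
  [E → . y P P] → [E → y . P P]
Closure of the advanced items:
  [E → y . P P] has the dot before P: add [P → . id]

GOTO = { [E → y . P P], [P → . id] }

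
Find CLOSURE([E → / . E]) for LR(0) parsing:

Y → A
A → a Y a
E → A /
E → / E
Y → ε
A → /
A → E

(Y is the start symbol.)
To compute CLOSURE, for each item [A → α.Bβ] where B is a non-terminal, add [B → .γ] for all productions B → γ; repeat for the newly added items until nothing changes.

Start with: [E → / . E]
  [E → / . E] has the dot before E: add [E → . A /], [E → . / E]
  [E → . A /] has the dot before A: add [A → . a Y a], [A → . /], [A → . E]
No further items can be added.

CLOSURE = { [A → . /], [A → . E], [A → . a Y a], [E → . / E], [E → . A /], [E → / . E] }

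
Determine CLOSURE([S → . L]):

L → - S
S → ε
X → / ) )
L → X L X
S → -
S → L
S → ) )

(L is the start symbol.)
{ [L → . - S], [L → . X L X], [S → . L], [X → . / ) )] }

Start with: [S → . L]
  [S → . L] has the dot before L: add [L → . - S], [L → . X L X]
  [L → . X L X] has the dot before X: add [X → . / ) )]
No further items can be added.

CLOSURE = { [L → . - S], [L → . X L X], [S → . L], [X → . / ) )] }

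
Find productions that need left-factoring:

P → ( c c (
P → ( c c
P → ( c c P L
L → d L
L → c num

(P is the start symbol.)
Left-factoring is needed when two productions for the same non-terminal
share a common prefix on the right-hand side.

Productions for P:
  P → ( c c (
  P → ( c c
  P → ( c c P L
Productions for L:
  L → d L
  L → c num

Found common prefix '( c c' in productions for P

Answer: Yes, P has productions with common prefix '( c c'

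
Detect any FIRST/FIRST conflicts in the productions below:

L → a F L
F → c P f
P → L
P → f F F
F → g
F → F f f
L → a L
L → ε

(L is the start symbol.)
Yes. L → a F L / L → a L on { 'a' }; F → c P f / F → F f f on { 'c' }; F → g / F → F f f on { 'g' }

FIRST sets of the non-terminals at (or reachable through a nullable prefix from) the front of some alternative:
  FIRST(F) = { 'c', 'g' }
  FIRST(L) = { 'a', ε }

Productions for L:
  L → a F L: FIRST = { 'a' }
  L → a L: FIRST = { 'a' }
  L → ε: FIRST = { ε }
Productions for F:
  F → c P f: FIRST = { 'c' }
  F → g: FIRST = { 'g' }
  F → F f f: FIRST = { 'c', 'g' }
Productions for P:
  P → L: FIRST = { 'a', ε }
  P → f F F: FIRST = { 'f' }

Conflict for L: L → a F L and L → a L
  Overlap: { 'a' }
Conflict for F: F → c P f and F → F f f
  Overlap: { 'c' }
Conflict for F: F → g and F → F f f
  Overlap: { 'g' }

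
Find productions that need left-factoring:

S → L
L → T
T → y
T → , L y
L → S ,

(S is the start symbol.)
Left-factoring is needed when two productions for the same non-terminal
share a common prefix on the right-hand side.

Productions for L:
  L → T
  L → S ,
Productions for T:
  T → y
  T → , L y

No common prefixes found.

Answer: No, left-factoring is not needed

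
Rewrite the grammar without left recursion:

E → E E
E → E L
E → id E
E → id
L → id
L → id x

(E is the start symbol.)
E → id E E'
E → id E'
E' → E E'
E' → L E'
E' → ε
L → id
L → id x

E is directly left-recursive. The standard transformation for
  A → A α₁ | ... | A α_m | β₁ | ... | β_n
is
  A  → β₁ A' | ... | β_n A'
  A' → α₁ A' | ... | α_m A' | ε

E → id E becomes E → id E E'
E → id becomes E → id E'
E → E E becomes E' → E E'
E → E L becomes E' → L E'
Add E' → ε

Productions for other non-terminals are unchanged:
  L → id
  L → id x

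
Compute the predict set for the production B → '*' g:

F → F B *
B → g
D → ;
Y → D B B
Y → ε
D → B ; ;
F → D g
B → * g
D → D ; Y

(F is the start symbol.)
PREDICT(B → '*' g) = (FIRST(RHS) \ {ε}) ∪ (FOLLOW(B) if ε ∈ FIRST(RHS), i.e. RHS ⇒* ε)
FIRST('*' g) = { '*' }
ε ∉ FIRST('*' g), so FOLLOW(B) is not added.
PREDICT(B → '*' g) = { '*' }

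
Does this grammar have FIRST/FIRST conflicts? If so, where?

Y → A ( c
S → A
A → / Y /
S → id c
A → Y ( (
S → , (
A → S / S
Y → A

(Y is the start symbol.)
Yes. Y → A '(' c / Y → A on { ',', '/', 'id' }; S → A / S → id c on { 'id' }; S → A / S → ',' '(' on { ',' }; A → '/' Y '/' / A → Y '(' '(' on { '/' }; A → '/' Y '/' / A → S '/' S on { '/' }; A → Y '(' '(' / A → S '/' S on { ',', '/', 'id' }

A FIRST/FIRST conflict occurs when two productions N → α and N → β for the same non-terminal have FIRST(α) ∩ FIRST(β) ≠ ∅ (with ε ∈ FIRST of a nullable right-hand side, so two nullable alternatives also conflict).

FIRST sets of the non-terminals at (or reachable through a nullable prefix from) the front of some alternative:
  FIRST(A) = { ',', '/', 'id' }
  FIRST(Y) = { ',', '/', 'id' }
  FIRST(S) = { ',', '/', 'id' }

Productions for Y:
  Y → A ( c: FIRST = { ',', '/', 'id' }
  Y → A: FIRST = { ',', '/', 'id' }
Productions for S:
  S → A: FIRST = { ',', '/', 'id' }
  S → id c: FIRST = { 'id' }
  S → , (: FIRST = { ',' }
Productions for A:
  A → / Y /: FIRST = { '/' }
  A → Y ( (: FIRST = { ',', '/', 'id' }
  A → S / S: FIRST = { ',', '/', 'id' }

Conflict for Y: Y → A ( c and Y → A
  Overlap: { ',', '/', 'id' }
Conflict for S: S → A and S → id c
  Overlap: { 'id' }
Conflict for S: S → A and S → , (
  Overlap: { ',' }
Conflict for A: A → / Y / and A → Y ( (
  Overlap: { '/' }
Conflict for A: A → / Y / and A → S / S
  Overlap: { '/' }
Conflict for A: A → Y ( ( and A → S / S
  Overlap: { ',', '/', 'id' }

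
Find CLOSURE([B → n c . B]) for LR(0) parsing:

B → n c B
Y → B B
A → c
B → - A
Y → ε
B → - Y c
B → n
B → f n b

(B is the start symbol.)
Start with: [B → n c . B]
  [B → n c . B] has the dot before B: add [B → . n c B], [B → . - A], [B → . - Y c], [B → . n], [B → . f n b]
No further items can be added.

CLOSURE = { [B → . - A], [B → . - Y c], [B → . f n b], [B → . n c B], [B → . n], [B → n c . B] }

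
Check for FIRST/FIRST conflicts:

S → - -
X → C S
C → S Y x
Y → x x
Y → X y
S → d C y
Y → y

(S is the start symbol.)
No FIRST/FIRST conflicts.

A FIRST/FIRST conflict occurs when two productions N → α and N → β for the same non-terminal have FIRST(α) ∩ FIRST(β) ≠ ∅ (with ε ∈ FIRST of a nullable right-hand side, so two nullable alternatives also conflict).

FIRST sets of the non-terminals at (or reachable through a nullable prefix from) the front of some alternative:
  FIRST(X) = { '-', 'd' }

Productions for S:
  S → - -: FIRST = { '-' }
  S → d C y: FIRST = { 'd' }
Productions for Y:
  Y → x x: FIRST = { 'x' }
  Y → X y: FIRST = { '-', 'd' }
  Y → y: FIRST = { 'y' }
X, C have only one production, so no FIRST/FIRST conflict is possible there.

All alternatives of each non-terminal have pairwise disjoint FIRST sets.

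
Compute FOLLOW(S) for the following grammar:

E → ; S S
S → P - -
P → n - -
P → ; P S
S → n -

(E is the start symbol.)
{ $, '-', ';', 'n' }

To compute FOLLOW(S), find every occurrence of S on a right-hand side N → α S β: add FIRST(β) \ {ε}, and if β is empty or nullable also add FOLLOW(N). Iterate to a fixed point.

In E → ; S S: S is followed by S, add FIRST(S) \ {ε} = { ';', 'n' }
In E → ; S S: S is at the end, add FOLLOW(E)
In P → ; P S: S is at the end, add FOLLOW(P)

The FOLLOW sets referred to above (computed the same way, to a fixed point):
  FOLLOW(E) = { $ }
  FOLLOW(P) = { '-', ';', 'n' }

Taking the union: FOLLOW(S) = { $, '-', ';', 'n' }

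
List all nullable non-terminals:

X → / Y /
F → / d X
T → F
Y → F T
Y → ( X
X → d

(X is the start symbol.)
None

A non-terminal is nullable if it can derive ε (the empty string): either it has an ε-production, or it has a production whose right-hand side consists entirely of nullable non-terminals.

There are no ε-productions, so no non-terminal can derive ε.
No non-terminals are nullable.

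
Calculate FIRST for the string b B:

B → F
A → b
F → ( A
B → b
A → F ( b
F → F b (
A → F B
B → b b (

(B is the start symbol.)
To compute FIRST(b B), process the symbols left to right:
Symbol b is a terminal. Add 'b' and stop.
FIRST(b B) = { 'b' }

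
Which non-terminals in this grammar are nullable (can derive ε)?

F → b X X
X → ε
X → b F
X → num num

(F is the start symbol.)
A non-terminal is nullable if it can derive ε (the empty string): either it has an ε-production, or it has a production whose right-hand side consists entirely of nullable non-terminals.

ε-productions: X → ε
So X is immediately nullable.
No further non-terminal can be added: every production for the remaining non-terminals contains a terminal or a non-nullable non-terminal.
Nullable = { 'X' }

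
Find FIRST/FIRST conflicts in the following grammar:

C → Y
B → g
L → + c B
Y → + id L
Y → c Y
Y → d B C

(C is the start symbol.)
No FIRST/FIRST conflicts.

Productions for Y:
  Y → + id L: FIRST = { '+' }
  Y → c Y: FIRST = { 'c' }
  Y → d B C: FIRST = { 'd' }
C, B, L have only one production, so no FIRST/FIRST conflict is possible there.

All alternatives of each non-terminal have pairwise disjoint FIRST sets.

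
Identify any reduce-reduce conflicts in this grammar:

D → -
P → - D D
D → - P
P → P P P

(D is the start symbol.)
No reduce-reduce conflicts

A reduce-reduce conflict occurs when an LR(0) state has two complete items [A → α .] and [B → β .] — both call for a reduction, and with no lookahead the parser cannot choose between them.

Augment with D' → D and build the canonical LR(0) collection (I0 = CLOSURE({[D' → . D]}), then GOTO on every symbol after a dot until no new states appear). It has 9 states:
  I0: { [D → . - P], [D → . -], [D' → . D] }  — shift
  I1: { [D → - . P], [D → - .], [P → . - D D], [P → . P P P] }  — shift, reduce
  I2: { [D' → D .] }  — accept
  I3: { [D → . - P], [D → . -], [P → - . D D] }  — shift
  I4: { [D → - P .], [P → . - D D], [P → . P P P], [P → P . P P] }  — shift, reduce
  I5: { [P → . - D D], [P → . P P P], [P → P . P P], [P → P P . P] }  — shift
  I6: { [P → . - D D], [P → . P P P], [P → P . P P], [P → P P . P], [P → P P P .] }  — shift, reduce
  I7: { [D → . - P], [D → . -], [P → - D . D] }  — shift
  I8: { [P → - D D .] }  — reduce

No state contains more than one complete item.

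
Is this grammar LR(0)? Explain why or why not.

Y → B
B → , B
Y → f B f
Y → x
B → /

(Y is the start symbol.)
A grammar is LR(0) if no state in the canonical LR(0) collection has:
  - both a shift item (dot before a terminal) and a complete item (shift-reduce conflict), or
  - two or more complete items (reduce-reduce conflict; the accept item [Y' → Y .] counts as a complete item here).

Augment with Y' → Y and build the canonical LR(0) collection (I0 = CLOSURE({[Y' → . Y]}), then GOTO on every symbol after a dot until no new states appear). It has 10 states:
  I0: { [B → . , B], [B → . /], [Y → . B], [Y → . f B f], [Y → . x], [Y' → . Y] }  — shift
  I1: { [B → , . B], [B → . , B], [B → . /] }  — shift
  I2: { [B → / .] }  — reduce
  I3: { [Y → B .] }  — reduce
  I4: { [Y' → Y .] }  — accept
  I5: { [B → . , B], [B → . /], [Y → f . B f] }  — shift
  I6: { [Y → x .] }  — reduce
  I7: { [Y → f B . f] }  — shift
  I8: { [Y → f B f .] }  — reduce
  I9: { [B → , B .] }  — reduce

Every state is either a pure shift/goto state or contains exactly one complete item and nothing to shift — no conflicts. The grammar is LR(0).

Answer: Yes, the grammar is LR(0)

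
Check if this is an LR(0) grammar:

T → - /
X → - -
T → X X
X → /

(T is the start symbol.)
Augment with T' → T and build the canonical LR(0) collection (I0 = CLOSURE({[T' → . T]}), then GOTO on every symbol after a dot until no new states appear). It has 9 states:
  I0: { [T → . - /], [T → . X X], [T' → . T], [X → . - -], [X → . /] }  — shift
  I1: { [T → - . /], [X → - . -] }  — shift
  I2: { [X → / .] }  — reduce
  I3: { [T' → T .] }  — accept
  I4: { [T → X . X], [X → . - -], [X → . /] }  — shift
  I5: { [X → - . -] }  — shift
  I6: { [T → X X .] }  — reduce
  I7: { [X → - - .] }  — reduce
  I8: { [T → - / .] }  — reduce

Every state is either a pure shift/goto state or contains exactly one complete item and nothing to shift — no conflicts. The grammar is LR(0).

Answer: Yes, the grammar is LR(0)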